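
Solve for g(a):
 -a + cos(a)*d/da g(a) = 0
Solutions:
 g(a) = C1 + Integral(a/cos(a), a)


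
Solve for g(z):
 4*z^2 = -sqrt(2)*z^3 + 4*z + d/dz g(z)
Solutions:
 g(z) = C1 + sqrt(2)*z^4/4 + 4*z^3/3 - 2*z^2


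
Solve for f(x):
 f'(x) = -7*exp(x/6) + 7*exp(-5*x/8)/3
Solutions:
 f(x) = C1 - 42*exp(x/6) - 56*exp(-5*x/8)/15


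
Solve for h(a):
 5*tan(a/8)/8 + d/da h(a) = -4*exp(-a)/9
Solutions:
 h(a) = C1 - 5*log(tan(a/8)^2 + 1)/2 + 4*exp(-a)/9


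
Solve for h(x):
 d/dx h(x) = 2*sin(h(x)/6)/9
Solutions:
 -2*x/9 + 3*log(cos(h(x)/6) - 1) - 3*log(cos(h(x)/6) + 1) = C1


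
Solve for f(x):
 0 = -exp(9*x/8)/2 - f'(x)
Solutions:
 f(x) = C1 - 4*exp(9*x/8)/9


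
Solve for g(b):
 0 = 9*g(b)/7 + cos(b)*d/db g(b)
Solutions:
 g(b) = C1*(sin(b) - 1)^(9/14)/(sin(b) + 1)^(9/14)


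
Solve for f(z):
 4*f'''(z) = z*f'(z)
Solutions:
 f(z) = C1 + Integral(C2*airyai(2^(1/3)*z/2) + C3*airybi(2^(1/3)*z/2), z)


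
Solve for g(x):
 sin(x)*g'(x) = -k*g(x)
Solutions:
 g(x) = C1*exp(k*(-log(cos(x) - 1) + log(cos(x) + 1))/2)


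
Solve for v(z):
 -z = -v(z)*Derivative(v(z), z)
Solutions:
 v(z) = -sqrt(C1 + z^2)
 v(z) = sqrt(C1 + z^2)


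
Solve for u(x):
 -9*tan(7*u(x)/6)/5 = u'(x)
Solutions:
 u(x) = -6*asin(C1*exp(-21*x/10))/7 + 6*pi/7
 u(x) = 6*asin(C1*exp(-21*x/10))/7


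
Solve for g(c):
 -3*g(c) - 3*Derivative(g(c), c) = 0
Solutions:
 g(c) = C1*exp(-c)


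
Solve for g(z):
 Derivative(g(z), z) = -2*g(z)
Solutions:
 g(z) = C1*exp(-2*z)


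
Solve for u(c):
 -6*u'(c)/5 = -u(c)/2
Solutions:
 u(c) = C1*exp(5*c/12)


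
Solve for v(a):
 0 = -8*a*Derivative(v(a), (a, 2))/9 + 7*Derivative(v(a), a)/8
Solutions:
 v(a) = C1 + C2*a^(127/64)


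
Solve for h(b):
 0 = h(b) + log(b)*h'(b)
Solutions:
 h(b) = C1*exp(-li(b))


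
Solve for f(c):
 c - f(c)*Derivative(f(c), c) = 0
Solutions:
 f(c) = -sqrt(C1 + c^2)
 f(c) = sqrt(C1 + c^2)


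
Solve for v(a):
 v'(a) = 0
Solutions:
 v(a) = C1


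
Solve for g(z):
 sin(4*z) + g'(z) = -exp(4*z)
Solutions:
 g(z) = C1 - exp(4*z)/4 + cos(4*z)/4


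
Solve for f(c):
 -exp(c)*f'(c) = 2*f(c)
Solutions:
 f(c) = C1*exp(2*exp(-c))


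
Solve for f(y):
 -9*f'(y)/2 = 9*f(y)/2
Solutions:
 f(y) = C1*exp(-y)


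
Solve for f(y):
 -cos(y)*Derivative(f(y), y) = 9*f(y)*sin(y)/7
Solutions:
 f(y) = C1*cos(y)^(9/7)


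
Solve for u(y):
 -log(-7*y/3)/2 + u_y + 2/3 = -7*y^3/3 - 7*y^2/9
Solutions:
 u(y) = C1 - 7*y^4/12 - 7*y^3/27 + y*log(-y)/2 + y*(-7 - 3*log(3) + 3*log(7))/6


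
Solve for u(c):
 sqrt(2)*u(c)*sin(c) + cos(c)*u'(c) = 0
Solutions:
 u(c) = C1*cos(c)^(sqrt(2))


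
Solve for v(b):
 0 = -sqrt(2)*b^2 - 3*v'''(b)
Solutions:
 v(b) = C1 + C2*b + C3*b^2 - sqrt(2)*b^5/180


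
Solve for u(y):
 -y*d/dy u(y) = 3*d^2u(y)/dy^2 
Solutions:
 u(y) = C1 + C2*erf(sqrt(6)*y/6)


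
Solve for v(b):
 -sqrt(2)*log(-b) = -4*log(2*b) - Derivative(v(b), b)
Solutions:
 v(b) = C1 - b*(4 - sqrt(2))*log(b) + b*(-4*log(2) - sqrt(2) + 4 + sqrt(2)*I*pi)


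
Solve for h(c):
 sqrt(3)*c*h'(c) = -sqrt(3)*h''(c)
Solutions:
 h(c) = C1 + C2*erf(sqrt(2)*c/2)


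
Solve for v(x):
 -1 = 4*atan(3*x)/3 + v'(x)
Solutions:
 v(x) = C1 - 4*x*atan(3*x)/3 - x + 2*log(9*x^2 + 1)/9


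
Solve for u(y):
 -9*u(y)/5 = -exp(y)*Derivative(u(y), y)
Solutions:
 u(y) = C1*exp(-9*exp(-y)/5)


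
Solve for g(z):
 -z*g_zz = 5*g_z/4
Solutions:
 g(z) = C1 + C2/z^(1/4)


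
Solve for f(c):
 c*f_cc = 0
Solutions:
 f(c) = C1 + C2*c


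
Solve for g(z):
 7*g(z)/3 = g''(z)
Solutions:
 g(z) = C1*exp(-sqrt(21)*z/3) + C2*exp(sqrt(21)*z/3)


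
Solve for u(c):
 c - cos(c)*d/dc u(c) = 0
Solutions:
 u(c) = C1 + Integral(c/cos(c), c)


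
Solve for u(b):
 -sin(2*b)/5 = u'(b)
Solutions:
 u(b) = C1 + cos(2*b)/10


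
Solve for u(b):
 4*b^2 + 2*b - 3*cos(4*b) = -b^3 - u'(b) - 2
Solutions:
 u(b) = C1 - b^4/4 - 4*b^3/3 - b^2 - 2*b + 3*sin(4*b)/4


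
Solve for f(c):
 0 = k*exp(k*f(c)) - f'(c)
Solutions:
 f(c) = Piecewise((log(-1/(C1*k + c*k^2))/k, Ne(k, 0)), (nan, True))
 f(c) = Piecewise((C1 + c*k, Eq(k, 0)), (nan, True))


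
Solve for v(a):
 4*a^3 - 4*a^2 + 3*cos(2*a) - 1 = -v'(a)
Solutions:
 v(a) = C1 - a^4 + 4*a^3/3 + a - 3*sin(2*a)/2


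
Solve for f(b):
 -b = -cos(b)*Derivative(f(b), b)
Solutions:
 f(b) = C1 + Integral(b/cos(b), b)


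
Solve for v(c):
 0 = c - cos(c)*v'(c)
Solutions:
 v(c) = C1 + Integral(c/cos(c), c)


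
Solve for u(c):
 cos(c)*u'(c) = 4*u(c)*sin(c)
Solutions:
 u(c) = C1/cos(c)^4


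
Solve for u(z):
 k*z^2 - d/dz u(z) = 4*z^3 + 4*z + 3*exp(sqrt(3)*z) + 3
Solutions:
 u(z) = C1 + k*z^3/3 - z^4 - 2*z^2 - 3*z - sqrt(3)*exp(sqrt(3)*z)


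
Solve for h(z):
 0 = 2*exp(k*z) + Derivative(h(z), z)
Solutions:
 h(z) = C1 - 2*exp(k*z)/k


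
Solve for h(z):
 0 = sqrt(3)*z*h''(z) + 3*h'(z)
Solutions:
 h(z) = C1 + C2*z^(1 - sqrt(3))


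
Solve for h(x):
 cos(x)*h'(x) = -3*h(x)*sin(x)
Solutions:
 h(x) = C1*cos(x)^3


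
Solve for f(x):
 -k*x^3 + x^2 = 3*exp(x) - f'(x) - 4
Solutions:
 f(x) = C1 + k*x^4/4 - x^3/3 - 4*x + 3*exp(x)


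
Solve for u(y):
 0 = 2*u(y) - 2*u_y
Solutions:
 u(y) = C1*exp(y)


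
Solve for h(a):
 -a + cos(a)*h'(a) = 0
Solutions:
 h(a) = C1 + Integral(a/cos(a), a)


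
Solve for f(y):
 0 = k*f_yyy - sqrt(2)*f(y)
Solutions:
 f(y) = C1*exp(2^(1/6)*y*(1/k)^(1/3)) + C2*exp(2^(1/6)*y*(-1 + sqrt(3)*I)*(1/k)^(1/3)/2) + C3*exp(-2^(1/6)*y*(1 + sqrt(3)*I)*(1/k)^(1/3)/2)


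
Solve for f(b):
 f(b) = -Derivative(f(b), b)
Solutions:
 f(b) = C1*exp(-b)


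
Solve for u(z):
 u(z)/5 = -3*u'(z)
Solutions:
 u(z) = C1*exp(-z/15)


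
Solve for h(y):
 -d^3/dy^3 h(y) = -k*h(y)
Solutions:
 h(y) = C1*exp(k^(1/3)*y) + C2*exp(k^(1/3)*y*(-1 + sqrt(3)*I)/2) + C3*exp(-k^(1/3)*y*(1 + sqrt(3)*I)/2)


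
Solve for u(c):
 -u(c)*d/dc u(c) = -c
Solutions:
 u(c) = -sqrt(C1 + c^2)
 u(c) = sqrt(C1 + c^2)


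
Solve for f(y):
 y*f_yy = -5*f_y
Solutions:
 f(y) = C1 + C2/y^4


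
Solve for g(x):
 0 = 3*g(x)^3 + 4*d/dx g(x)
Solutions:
 g(x) = -sqrt(2)*sqrt(-1/(C1 - 3*x))
 g(x) = sqrt(2)*sqrt(-1/(C1 - 3*x))


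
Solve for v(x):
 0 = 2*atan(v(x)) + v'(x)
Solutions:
 Integral(1/atan(_y), (_y, v(x))) = C1 - 2*x


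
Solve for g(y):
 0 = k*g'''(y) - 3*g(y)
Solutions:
 g(y) = C1*exp(3^(1/3)*y*(1/k)^(1/3)) + C2*exp(y*(-3^(1/3) + 3^(5/6)*I)*(1/k)^(1/3)/2) + C3*exp(-y*(3^(1/3) + 3^(5/6)*I)*(1/k)^(1/3)/2)


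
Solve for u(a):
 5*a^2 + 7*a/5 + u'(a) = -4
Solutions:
 u(a) = C1 - 5*a^3/3 - 7*a^2/10 - 4*a


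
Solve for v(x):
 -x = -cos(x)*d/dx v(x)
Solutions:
 v(x) = C1 + Integral(x/cos(x), x)


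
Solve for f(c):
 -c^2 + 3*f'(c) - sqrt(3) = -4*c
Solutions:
 f(c) = C1 + c^3/9 - 2*c^2/3 + sqrt(3)*c/3


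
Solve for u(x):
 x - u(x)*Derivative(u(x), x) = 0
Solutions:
 u(x) = -sqrt(C1 + x^2)
 u(x) = sqrt(C1 + x^2)


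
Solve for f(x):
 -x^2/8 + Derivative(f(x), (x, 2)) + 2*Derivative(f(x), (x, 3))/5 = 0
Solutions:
 f(x) = C1 + C2*x + C3*exp(-5*x/2) + x^4/96 - x^3/60 + x^2/50


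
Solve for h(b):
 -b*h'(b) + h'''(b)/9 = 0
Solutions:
 h(b) = C1 + Integral(C2*airyai(3^(2/3)*b) + C3*airybi(3^(2/3)*b), b)


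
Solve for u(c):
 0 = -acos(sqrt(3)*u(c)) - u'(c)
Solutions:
 Integral(1/acos(sqrt(3)*_y), (_y, u(c))) = C1 - c


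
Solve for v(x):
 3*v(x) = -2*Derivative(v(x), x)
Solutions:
 v(x) = C1*exp(-3*x/2)


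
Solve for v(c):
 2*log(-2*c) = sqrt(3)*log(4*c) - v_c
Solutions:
 v(c) = C1 + c*(-2 + sqrt(3))*log(c) + c*(-sqrt(3) - 2*log(2) + 2 + 2*sqrt(3)*log(2) - 2*I*pi)


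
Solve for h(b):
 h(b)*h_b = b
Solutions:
 h(b) = -sqrt(C1 + b^2)
 h(b) = sqrt(C1 + b^2)


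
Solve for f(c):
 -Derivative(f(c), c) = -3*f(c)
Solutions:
 f(c) = C1*exp(3*c)


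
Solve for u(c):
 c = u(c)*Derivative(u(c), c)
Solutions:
 u(c) = -sqrt(C1 + c^2)
 u(c) = sqrt(C1 + c^2)


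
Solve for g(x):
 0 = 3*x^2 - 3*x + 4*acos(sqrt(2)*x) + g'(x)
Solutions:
 g(x) = C1 - x^3 + 3*x^2/2 - 4*x*acos(sqrt(2)*x) + 2*sqrt(2)*sqrt(1 - 2*x^2)


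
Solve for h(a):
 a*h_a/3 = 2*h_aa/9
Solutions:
 h(a) = C1 + C2*erfi(sqrt(3)*a/2)


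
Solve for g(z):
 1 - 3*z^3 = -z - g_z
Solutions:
 g(z) = C1 + 3*z^4/4 - z^2/2 - z


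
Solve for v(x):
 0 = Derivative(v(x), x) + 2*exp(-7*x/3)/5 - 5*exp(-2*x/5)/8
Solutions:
 v(x) = C1 + 6*exp(-7*x/3)/35 - 25*exp(-2*x/5)/16


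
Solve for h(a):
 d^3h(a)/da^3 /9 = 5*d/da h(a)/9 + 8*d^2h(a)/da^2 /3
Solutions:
 h(a) = C1 + C2*exp(a*(12 - sqrt(149))) + C3*exp(a*(12 + sqrt(149)))


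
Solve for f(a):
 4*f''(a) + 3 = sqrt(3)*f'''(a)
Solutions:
 f(a) = C1 + C2*a + C3*exp(4*sqrt(3)*a/3) - 3*a^2/8


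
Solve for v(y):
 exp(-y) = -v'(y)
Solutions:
 v(y) = C1 + exp(-y)


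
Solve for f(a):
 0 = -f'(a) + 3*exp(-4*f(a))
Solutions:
 f(a) = log(-I*(C1 + 12*a)^(1/4))
 f(a) = log(I*(C1 + 12*a)^(1/4))
 f(a) = log(-(C1 + 12*a)^(1/4))
 f(a) = log(C1 + 12*a)/4


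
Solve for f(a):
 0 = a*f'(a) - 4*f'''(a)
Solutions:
 f(a) = C1 + Integral(C2*airyai(2^(1/3)*a/2) + C3*airybi(2^(1/3)*a/2), a)


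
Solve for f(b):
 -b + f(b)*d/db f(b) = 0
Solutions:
 f(b) = -sqrt(C1 + b^2)
 f(b) = sqrt(C1 + b^2)


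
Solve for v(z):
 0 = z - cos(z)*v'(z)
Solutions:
 v(z) = C1 + Integral(z/cos(z), z)


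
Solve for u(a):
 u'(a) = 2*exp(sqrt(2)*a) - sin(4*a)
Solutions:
 u(a) = C1 + sqrt(2)*exp(sqrt(2)*a) + cos(4*a)/4


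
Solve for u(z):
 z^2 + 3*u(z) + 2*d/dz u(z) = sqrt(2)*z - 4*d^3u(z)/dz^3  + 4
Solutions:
 u(z) = C1*exp(-3^(1/3)*z*(-(27 + sqrt(753))^(1/3) + 2*3^(1/3)/(27 + sqrt(753))^(1/3))/12)*sin(3^(1/6)*z*(6/(27 + sqrt(753))^(1/3) + 3^(2/3)*(27 + sqrt(753))^(1/3))/12) + C2*exp(-3^(1/3)*z*(-(27 + sqrt(753))^(1/3) + 2*3^(1/3)/(27 + sqrt(753))^(1/3))/12)*cos(3^(1/6)*z*(6/(27 + sqrt(753))^(1/3) + 3^(2/3)*(27 + sqrt(753))^(1/3))/12) + C3*exp(3^(1/3)*z*(-(27 + sqrt(753))^(1/3) + 2*3^(1/3)/(27 + sqrt(753))^(1/3))/6) - z^2/3 + 4*z/9 + sqrt(2)*z/3 - 2*sqrt(2)/9 + 28/27


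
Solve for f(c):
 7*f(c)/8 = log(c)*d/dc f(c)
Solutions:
 f(c) = C1*exp(7*li(c)/8)


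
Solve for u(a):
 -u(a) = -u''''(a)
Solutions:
 u(a) = C1*exp(-a) + C2*exp(a) + C3*sin(a) + C4*cos(a)


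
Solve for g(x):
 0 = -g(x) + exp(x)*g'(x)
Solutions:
 g(x) = C1*exp(-exp(-x))


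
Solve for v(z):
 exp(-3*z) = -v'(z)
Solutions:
 v(z) = C1 + exp(-3*z)/3


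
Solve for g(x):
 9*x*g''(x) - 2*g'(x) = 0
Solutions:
 g(x) = C1 + C2*x^(11/9)


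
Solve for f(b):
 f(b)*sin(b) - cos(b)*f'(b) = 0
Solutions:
 f(b) = C1/cos(b)


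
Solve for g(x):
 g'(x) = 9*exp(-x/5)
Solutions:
 g(x) = C1 - 45*exp(-x/5)


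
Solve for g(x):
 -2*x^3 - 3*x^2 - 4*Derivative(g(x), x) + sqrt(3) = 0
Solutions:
 g(x) = C1 - x^4/8 - x^3/4 + sqrt(3)*x/4


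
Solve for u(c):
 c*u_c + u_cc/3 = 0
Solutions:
 u(c) = C1 + C2*erf(sqrt(6)*c/2)


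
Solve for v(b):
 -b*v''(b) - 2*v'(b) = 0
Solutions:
 v(b) = C1 + C2/b


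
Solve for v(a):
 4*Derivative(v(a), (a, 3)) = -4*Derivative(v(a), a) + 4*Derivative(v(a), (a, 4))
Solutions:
 v(a) = C1 + C2*exp(a*(-2^(2/3)*(3*sqrt(93) + 29)^(1/3) - 2*2^(1/3)/(3*sqrt(93) + 29)^(1/3) + 4)/12)*sin(2^(1/3)*sqrt(3)*a*(-2^(1/3)*(3*sqrt(93) + 29)^(1/3) + 2/(3*sqrt(93) + 29)^(1/3))/12) + C3*exp(a*(-2^(2/3)*(3*sqrt(93) + 29)^(1/3) - 2*2^(1/3)/(3*sqrt(93) + 29)^(1/3) + 4)/12)*cos(2^(1/3)*sqrt(3)*a*(-2^(1/3)*(3*sqrt(93) + 29)^(1/3) + 2/(3*sqrt(93) + 29)^(1/3))/12) + C4*exp(a*(2*2^(1/3)/(3*sqrt(93) + 29)^(1/3) + 2 + 2^(2/3)*(3*sqrt(93) + 29)^(1/3))/6)


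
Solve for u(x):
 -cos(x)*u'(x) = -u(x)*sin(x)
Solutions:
 u(x) = C1/cos(x)


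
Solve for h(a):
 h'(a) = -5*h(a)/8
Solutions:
 h(a) = C1*exp(-5*a/8)


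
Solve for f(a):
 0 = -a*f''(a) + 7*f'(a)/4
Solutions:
 f(a) = C1 + C2*a^(11/4)


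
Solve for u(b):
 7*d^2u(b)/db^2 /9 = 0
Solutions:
 u(b) = C1 + C2*b


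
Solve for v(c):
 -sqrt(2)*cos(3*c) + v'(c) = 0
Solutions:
 v(c) = C1 + sqrt(2)*sin(3*c)/3


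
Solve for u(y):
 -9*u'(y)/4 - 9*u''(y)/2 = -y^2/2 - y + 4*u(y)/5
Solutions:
 u(y) = 5*y^2/8 - 145*y/64 + (C1*sin(sqrt(415)*y/60) + C2*cos(sqrt(415)*y/60))*exp(-y/4) - 675/1024


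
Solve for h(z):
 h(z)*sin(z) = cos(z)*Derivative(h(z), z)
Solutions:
 h(z) = C1/cos(z)


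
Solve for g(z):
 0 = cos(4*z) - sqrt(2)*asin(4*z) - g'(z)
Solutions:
 g(z) = C1 - sqrt(2)*(z*asin(4*z) + sqrt(1 - 16*z^2)/4) + sin(4*z)/4


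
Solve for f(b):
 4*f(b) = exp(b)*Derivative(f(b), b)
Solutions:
 f(b) = C1*exp(-4*exp(-b))


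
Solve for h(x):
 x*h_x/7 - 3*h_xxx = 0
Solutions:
 h(x) = C1 + Integral(C2*airyai(21^(2/3)*x/21) + C3*airybi(21^(2/3)*x/21), x)


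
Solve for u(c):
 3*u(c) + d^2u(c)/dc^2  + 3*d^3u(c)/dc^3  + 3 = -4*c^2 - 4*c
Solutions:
 u(c) = C1*exp(c*(-4 + 2*2^(1/3)/(27*sqrt(733) + 731)^(1/3) + 2^(2/3)*(27*sqrt(733) + 731)^(1/3))/36)*sin(2^(1/3)*sqrt(3)*c*(-2^(1/3)*(27*sqrt(733) + 731)^(1/3) + 2/(27*sqrt(733) + 731)^(1/3))/36) + C2*exp(c*(-4 + 2*2^(1/3)/(27*sqrt(733) + 731)^(1/3) + 2^(2/3)*(27*sqrt(733) + 731)^(1/3))/36)*cos(2^(1/3)*sqrt(3)*c*(-2^(1/3)*(27*sqrt(733) + 731)^(1/3) + 2/(27*sqrt(733) + 731)^(1/3))/36) + C3*exp(-c*(2*2^(1/3)/(27*sqrt(733) + 731)^(1/3) + 2 + 2^(2/3)*(27*sqrt(733) + 731)^(1/3))/18) - 4*c^2/3 - 4*c/3 - 1/9


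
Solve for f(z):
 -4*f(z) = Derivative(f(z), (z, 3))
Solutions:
 f(z) = C3*exp(-2^(2/3)*z) + (C1*sin(2^(2/3)*sqrt(3)*z/2) + C2*cos(2^(2/3)*sqrt(3)*z/2))*exp(2^(2/3)*z/2)


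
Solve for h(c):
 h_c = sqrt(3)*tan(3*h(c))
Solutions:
 h(c) = -asin(C1*exp(3*sqrt(3)*c))/3 + pi/3
 h(c) = asin(C1*exp(3*sqrt(3)*c))/3


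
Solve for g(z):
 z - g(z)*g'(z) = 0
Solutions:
 g(z) = -sqrt(C1 + z^2)
 g(z) = sqrt(C1 + z^2)


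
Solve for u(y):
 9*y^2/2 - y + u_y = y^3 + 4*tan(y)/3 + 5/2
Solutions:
 u(y) = C1 + y^4/4 - 3*y^3/2 + y^2/2 + 5*y/2 - 4*log(cos(y))/3


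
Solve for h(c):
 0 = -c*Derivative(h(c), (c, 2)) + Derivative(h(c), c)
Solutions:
 h(c) = C1 + C2*c^2


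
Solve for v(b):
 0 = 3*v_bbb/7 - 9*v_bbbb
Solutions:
 v(b) = C1 + C2*b + C3*b^2 + C4*exp(b/21)


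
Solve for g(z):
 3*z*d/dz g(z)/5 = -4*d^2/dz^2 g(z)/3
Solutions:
 g(z) = C1 + C2*erf(3*sqrt(10)*z/20)


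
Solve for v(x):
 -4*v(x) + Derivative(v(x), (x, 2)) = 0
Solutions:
 v(x) = C1*exp(-2*x) + C2*exp(2*x)


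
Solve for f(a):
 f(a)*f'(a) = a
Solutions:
 f(a) = -sqrt(C1 + a^2)
 f(a) = sqrt(C1 + a^2)


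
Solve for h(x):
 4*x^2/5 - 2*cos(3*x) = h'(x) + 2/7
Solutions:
 h(x) = C1 + 4*x^3/15 - 2*x/7 - 2*sin(3*x)/3


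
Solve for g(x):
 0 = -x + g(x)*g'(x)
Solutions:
 g(x) = -sqrt(C1 + x^2)
 g(x) = sqrt(C1 + x^2)


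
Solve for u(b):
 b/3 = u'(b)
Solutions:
 u(b) = C1 + b^2/6


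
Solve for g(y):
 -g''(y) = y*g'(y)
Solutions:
 g(y) = C1 + C2*erf(sqrt(2)*y/2)


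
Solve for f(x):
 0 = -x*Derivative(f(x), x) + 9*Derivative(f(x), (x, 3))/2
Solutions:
 f(x) = C1 + Integral(C2*airyai(6^(1/3)*x/3) + C3*airybi(6^(1/3)*x/3), x)


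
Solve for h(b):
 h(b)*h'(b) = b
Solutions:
 h(b) = -sqrt(C1 + b^2)
 h(b) = sqrt(C1 + b^2)


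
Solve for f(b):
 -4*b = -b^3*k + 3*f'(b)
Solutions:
 f(b) = C1 + b^4*k/12 - 2*b^2/3


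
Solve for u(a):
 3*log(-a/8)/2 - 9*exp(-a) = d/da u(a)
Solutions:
 u(a) = C1 + 3*a*log(-a)/2 + 3*a*(-3*log(2) - 1)/2 + 9*exp(-a)


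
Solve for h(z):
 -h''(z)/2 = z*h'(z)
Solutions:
 h(z) = C1 + C2*erf(z)


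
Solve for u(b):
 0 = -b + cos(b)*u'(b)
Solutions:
 u(b) = C1 + Integral(b/cos(b), b)


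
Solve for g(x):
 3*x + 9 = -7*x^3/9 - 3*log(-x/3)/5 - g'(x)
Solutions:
 g(x) = C1 - 7*x^4/36 - 3*x^2/2 - 3*x*log(-x)/5 + 3*x*(-14 + log(3))/5


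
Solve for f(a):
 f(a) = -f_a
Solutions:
 f(a) = C1*exp(-a)


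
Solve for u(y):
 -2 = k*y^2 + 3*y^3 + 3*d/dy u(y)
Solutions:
 u(y) = C1 - k*y^3/9 - y^4/4 - 2*y/3


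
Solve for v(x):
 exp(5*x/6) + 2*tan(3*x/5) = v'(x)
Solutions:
 v(x) = C1 + 6*exp(5*x/6)/5 - 10*log(cos(3*x/5))/3


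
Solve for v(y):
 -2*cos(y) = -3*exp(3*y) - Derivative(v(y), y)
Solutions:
 v(y) = C1 - exp(3*y) + 2*sin(y)


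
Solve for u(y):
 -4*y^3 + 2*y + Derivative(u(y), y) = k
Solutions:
 u(y) = C1 + k*y + y^4 - y^2


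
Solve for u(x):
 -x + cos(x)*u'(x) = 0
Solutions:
 u(x) = C1 + Integral(x/cos(x), x)


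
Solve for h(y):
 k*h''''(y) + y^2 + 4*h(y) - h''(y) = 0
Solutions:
 h(y) = C1*exp(-sqrt(2)*y*sqrt((1 - sqrt(1 - 16*k))/k)/2) + C2*exp(sqrt(2)*y*sqrt((1 - sqrt(1 - 16*k))/k)/2) + C3*exp(-sqrt(2)*y*sqrt((sqrt(1 - 16*k) + 1)/k)/2) + C4*exp(sqrt(2)*y*sqrt((sqrt(1 - 16*k) + 1)/k)/2) - y^2/4 - 1/8


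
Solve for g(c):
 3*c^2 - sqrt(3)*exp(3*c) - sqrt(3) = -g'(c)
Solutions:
 g(c) = C1 - c^3 + sqrt(3)*c + sqrt(3)*exp(3*c)/3


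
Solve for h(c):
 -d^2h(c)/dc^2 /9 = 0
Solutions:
 h(c) = C1 + C2*c


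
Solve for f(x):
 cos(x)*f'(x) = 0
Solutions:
 f(x) = C1


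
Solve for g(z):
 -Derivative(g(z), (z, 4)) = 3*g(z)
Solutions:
 g(z) = (C1*sin(sqrt(2)*3^(1/4)*z/2) + C2*cos(sqrt(2)*3^(1/4)*z/2))*exp(-sqrt(2)*3^(1/4)*z/2) + (C3*sin(sqrt(2)*3^(1/4)*z/2) + C4*cos(sqrt(2)*3^(1/4)*z/2))*exp(sqrt(2)*3^(1/4)*z/2)


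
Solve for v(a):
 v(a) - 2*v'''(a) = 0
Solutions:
 v(a) = C3*exp(2^(2/3)*a/2) + (C1*sin(2^(2/3)*sqrt(3)*a/4) + C2*cos(2^(2/3)*sqrt(3)*a/4))*exp(-2^(2/3)*a/4)


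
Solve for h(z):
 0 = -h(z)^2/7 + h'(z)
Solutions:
 h(z) = -7/(C1 + z)


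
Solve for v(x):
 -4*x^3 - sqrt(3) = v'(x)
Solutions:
 v(x) = C1 - x^4 - sqrt(3)*x


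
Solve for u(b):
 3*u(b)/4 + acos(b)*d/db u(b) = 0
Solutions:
 u(b) = C1*exp(-3*Integral(1/acos(b), b)/4)


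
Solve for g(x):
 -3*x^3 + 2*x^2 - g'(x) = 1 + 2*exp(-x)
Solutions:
 g(x) = C1 - 3*x^4/4 + 2*x^3/3 - x + 2*exp(-x)


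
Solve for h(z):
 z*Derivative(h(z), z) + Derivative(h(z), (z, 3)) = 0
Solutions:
 h(z) = C1 + Integral(C2*airyai(-z) + C3*airybi(-z), z)


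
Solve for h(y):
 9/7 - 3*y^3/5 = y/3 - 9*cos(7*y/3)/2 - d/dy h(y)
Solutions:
 h(y) = C1 + 3*y^4/20 + y^2/6 - 9*y/7 - 27*sin(7*y/3)/14


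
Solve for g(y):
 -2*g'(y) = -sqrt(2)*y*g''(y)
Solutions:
 g(y) = C1 + C2*y^(1 + sqrt(2))


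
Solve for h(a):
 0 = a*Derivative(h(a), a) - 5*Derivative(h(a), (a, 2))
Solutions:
 h(a) = C1 + C2*erfi(sqrt(10)*a/10)


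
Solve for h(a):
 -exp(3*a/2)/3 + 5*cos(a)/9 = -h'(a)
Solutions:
 h(a) = C1 + 2*exp(3*a/2)/9 - 5*sin(a)/9


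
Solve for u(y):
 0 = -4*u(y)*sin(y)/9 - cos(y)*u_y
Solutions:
 u(y) = C1*cos(y)^(4/9)


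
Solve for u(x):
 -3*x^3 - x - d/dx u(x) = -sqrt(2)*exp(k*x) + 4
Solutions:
 u(x) = C1 - 3*x^4/4 - x^2/2 - 4*x + sqrt(2)*exp(k*x)/k


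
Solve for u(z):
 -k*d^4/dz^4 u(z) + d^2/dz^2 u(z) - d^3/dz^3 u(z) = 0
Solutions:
 u(z) = C1 + C2*z + C3*exp(z*(sqrt(4*k + 1) - 1)/(2*k)) + C4*exp(-z*(sqrt(4*k + 1) + 1)/(2*k))


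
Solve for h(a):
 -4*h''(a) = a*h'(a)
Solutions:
 h(a) = C1 + C2*erf(sqrt(2)*a/4)


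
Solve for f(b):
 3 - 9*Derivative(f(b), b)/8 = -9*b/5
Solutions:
 f(b) = C1 + 4*b^2/5 + 8*b/3


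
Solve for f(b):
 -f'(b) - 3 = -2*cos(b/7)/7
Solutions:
 f(b) = C1 - 3*b + 2*sin(b/7)


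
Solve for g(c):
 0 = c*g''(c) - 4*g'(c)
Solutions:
 g(c) = C1 + C2*c^5


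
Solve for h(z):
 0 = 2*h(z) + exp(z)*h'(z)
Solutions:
 h(z) = C1*exp(2*exp(-z))


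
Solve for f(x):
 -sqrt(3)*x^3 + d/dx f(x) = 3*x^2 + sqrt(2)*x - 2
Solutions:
 f(x) = C1 + sqrt(3)*x^4/4 + x^3 + sqrt(2)*x^2/2 - 2*x


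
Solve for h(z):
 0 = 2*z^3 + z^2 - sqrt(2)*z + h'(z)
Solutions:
 h(z) = C1 - z^4/2 - z^3/3 + sqrt(2)*z^2/2


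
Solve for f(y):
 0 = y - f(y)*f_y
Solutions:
 f(y) = -sqrt(C1 + y^2)
 f(y) = sqrt(C1 + y^2)


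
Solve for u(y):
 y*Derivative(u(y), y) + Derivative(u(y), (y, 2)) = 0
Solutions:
 u(y) = C1 + C2*erf(sqrt(2)*y/2)


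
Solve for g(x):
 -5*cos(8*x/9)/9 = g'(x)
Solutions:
 g(x) = C1 - 5*sin(8*x/9)/8


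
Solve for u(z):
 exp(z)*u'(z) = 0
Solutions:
 u(z) = C1


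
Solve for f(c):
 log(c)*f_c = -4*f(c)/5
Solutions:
 f(c) = C1*exp(-4*li(c)/5)


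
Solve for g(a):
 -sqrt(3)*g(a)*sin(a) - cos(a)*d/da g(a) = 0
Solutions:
 g(a) = C1*cos(a)^(sqrt(3))


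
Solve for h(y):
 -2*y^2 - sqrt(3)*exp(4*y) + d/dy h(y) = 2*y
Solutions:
 h(y) = C1 + 2*y^3/3 + y^2 + sqrt(3)*exp(4*y)/4


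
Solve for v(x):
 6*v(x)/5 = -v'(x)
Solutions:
 v(x) = C1*exp(-6*x/5)


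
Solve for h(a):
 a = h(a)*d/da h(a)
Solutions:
 h(a) = -sqrt(C1 + a^2)
 h(a) = sqrt(C1 + a^2)


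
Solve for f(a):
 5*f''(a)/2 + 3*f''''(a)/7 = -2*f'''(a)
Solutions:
 f(a) = C1 + C2*a + (C3*sin(sqrt(14)*a/6) + C4*cos(sqrt(14)*a/6))*exp(-7*a/3)


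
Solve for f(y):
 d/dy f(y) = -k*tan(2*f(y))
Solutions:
 f(y) = -asin(C1*exp(-2*k*y))/2 + pi/2
 f(y) = asin(C1*exp(-2*k*y))/2


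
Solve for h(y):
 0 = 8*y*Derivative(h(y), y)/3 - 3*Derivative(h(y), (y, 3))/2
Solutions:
 h(y) = C1 + Integral(C2*airyai(2*6^(1/3)*y/3) + C3*airybi(2*6^(1/3)*y/3), y)


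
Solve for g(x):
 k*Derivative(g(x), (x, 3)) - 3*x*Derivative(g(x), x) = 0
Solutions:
 g(x) = C1 + Integral(C2*airyai(3^(1/3)*x*(1/k)^(1/3)) + C3*airybi(3^(1/3)*x*(1/k)^(1/3)), x)


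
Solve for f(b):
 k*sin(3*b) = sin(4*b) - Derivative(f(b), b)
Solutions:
 f(b) = C1 + k*cos(3*b)/3 - cos(4*b)/4


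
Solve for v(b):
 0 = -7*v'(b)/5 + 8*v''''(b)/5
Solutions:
 v(b) = C1 + C4*exp(7^(1/3)*b/2) + (C2*sin(sqrt(3)*7^(1/3)*b/4) + C3*cos(sqrt(3)*7^(1/3)*b/4))*exp(-7^(1/3)*b/4)


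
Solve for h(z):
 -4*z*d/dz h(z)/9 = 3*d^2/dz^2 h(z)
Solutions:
 h(z) = C1 + C2*erf(sqrt(6)*z/9)


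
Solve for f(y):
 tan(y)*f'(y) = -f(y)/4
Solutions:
 f(y) = C1/sin(y)^(1/4)


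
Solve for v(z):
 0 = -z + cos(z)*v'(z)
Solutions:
 v(z) = C1 + Integral(z/cos(z), z)


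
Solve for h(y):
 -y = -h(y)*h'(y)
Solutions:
 h(y) = -sqrt(C1 + y^2)
 h(y) = sqrt(C1 + y^2)


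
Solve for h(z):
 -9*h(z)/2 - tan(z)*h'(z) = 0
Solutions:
 h(z) = C1/sin(z)^(9/2)


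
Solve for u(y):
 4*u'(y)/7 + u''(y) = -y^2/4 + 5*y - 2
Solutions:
 u(y) = C1 + C2*exp(-4*y/7) - 7*y^3/48 + 329*y^2/64 - 2751*y/128


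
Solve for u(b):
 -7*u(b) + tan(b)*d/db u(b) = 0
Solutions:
 u(b) = C1*sin(b)^7


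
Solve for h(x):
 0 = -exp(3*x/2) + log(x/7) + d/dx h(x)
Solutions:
 h(x) = C1 - x*log(x) + x*(1 + log(7)) + 2*exp(3*x/2)/3


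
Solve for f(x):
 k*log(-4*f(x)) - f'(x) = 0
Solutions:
 Integral(1/(log(-_y) + 2*log(2)), (_y, f(x))) = C1 + k*x


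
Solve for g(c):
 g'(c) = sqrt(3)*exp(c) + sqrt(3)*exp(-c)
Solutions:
 g(c) = C1 + 2*sqrt(3)*sinh(c)


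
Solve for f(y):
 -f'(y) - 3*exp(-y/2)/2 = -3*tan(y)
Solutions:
 f(y) = C1 + 3*log(tan(y)^2 + 1)/2 + 3*exp(-y/2)


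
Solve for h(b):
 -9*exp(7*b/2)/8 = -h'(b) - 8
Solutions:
 h(b) = C1 - 8*b + 9*exp(7*b/2)/28


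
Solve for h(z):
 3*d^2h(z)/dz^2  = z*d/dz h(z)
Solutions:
 h(z) = C1 + C2*erfi(sqrt(6)*z/6)


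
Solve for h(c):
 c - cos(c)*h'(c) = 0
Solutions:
 h(c) = C1 + Integral(c/cos(c), c)


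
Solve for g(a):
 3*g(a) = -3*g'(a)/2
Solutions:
 g(a) = C1*exp(-2*a)


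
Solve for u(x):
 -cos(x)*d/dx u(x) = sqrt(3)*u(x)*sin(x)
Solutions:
 u(x) = C1*cos(x)^(sqrt(3))


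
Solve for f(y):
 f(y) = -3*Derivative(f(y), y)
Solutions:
 f(y) = C1*exp(-y/3)


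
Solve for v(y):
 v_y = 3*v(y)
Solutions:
 v(y) = C1*exp(3*y)


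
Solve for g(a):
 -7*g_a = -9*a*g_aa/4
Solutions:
 g(a) = C1 + C2*a^(37/9)


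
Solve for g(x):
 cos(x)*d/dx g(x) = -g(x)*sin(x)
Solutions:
 g(x) = C1*cos(x)


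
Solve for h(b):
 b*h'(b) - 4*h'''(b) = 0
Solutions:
 h(b) = C1 + Integral(C2*airyai(2^(1/3)*b/2) + C3*airybi(2^(1/3)*b/2), b)


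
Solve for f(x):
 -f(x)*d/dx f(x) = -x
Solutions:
 f(x) = -sqrt(C1 + x^2)
 f(x) = sqrt(C1 + x^2)


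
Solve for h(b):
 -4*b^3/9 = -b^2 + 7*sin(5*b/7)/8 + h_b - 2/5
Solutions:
 h(b) = C1 - b^4/9 + b^3/3 + 2*b/5 + 49*cos(5*b/7)/40


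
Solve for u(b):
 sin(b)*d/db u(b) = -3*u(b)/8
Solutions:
 u(b) = C1*(cos(b) + 1)^(3/16)/(cos(b) - 1)^(3/16)


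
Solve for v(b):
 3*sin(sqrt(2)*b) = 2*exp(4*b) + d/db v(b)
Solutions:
 v(b) = C1 - exp(4*b)/2 - 3*sqrt(2)*cos(sqrt(2)*b)/2


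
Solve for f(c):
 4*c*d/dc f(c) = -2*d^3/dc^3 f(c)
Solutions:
 f(c) = C1 + Integral(C2*airyai(-2^(1/3)*c) + C3*airybi(-2^(1/3)*c), c)


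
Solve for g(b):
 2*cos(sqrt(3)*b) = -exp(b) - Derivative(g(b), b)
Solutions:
 g(b) = C1 - exp(b) - 2*sqrt(3)*sin(sqrt(3)*b)/3


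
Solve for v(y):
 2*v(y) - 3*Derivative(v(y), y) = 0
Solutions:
 v(y) = C1*exp(2*y/3)


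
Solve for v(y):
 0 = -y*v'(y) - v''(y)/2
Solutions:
 v(y) = C1 + C2*erf(y)


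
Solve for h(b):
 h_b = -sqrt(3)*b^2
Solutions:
 h(b) = C1 - sqrt(3)*b^3/3


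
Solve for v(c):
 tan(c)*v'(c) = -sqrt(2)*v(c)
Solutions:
 v(c) = C1/sin(c)^(sqrt(2))


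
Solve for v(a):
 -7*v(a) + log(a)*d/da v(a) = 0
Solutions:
 v(a) = C1*exp(7*li(a))


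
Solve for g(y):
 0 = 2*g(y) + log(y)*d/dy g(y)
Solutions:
 g(y) = C1*exp(-2*li(y))


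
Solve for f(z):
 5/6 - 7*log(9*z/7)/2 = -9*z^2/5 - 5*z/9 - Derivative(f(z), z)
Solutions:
 f(z) = C1 - 3*z^3/5 - 5*z^2/18 + 7*z*log(z)/2 - 7*z*log(7)/2 - 13*z/3 + 7*z*log(3)


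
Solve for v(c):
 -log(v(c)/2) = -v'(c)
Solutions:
 Integral(1/(-log(_y) + log(2)), (_y, v(c))) = C1 - c


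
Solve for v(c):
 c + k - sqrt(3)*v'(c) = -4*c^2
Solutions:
 v(c) = C1 + 4*sqrt(3)*c^3/9 + sqrt(3)*c^2/6 + sqrt(3)*c*k/3


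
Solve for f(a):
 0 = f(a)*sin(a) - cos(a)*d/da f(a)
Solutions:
 f(a) = C1/cos(a)


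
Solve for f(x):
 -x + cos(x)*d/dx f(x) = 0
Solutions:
 f(x) = C1 + Integral(x/cos(x), x)


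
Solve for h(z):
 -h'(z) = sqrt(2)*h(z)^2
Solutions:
 h(z) = 1/(C1 + sqrt(2)*z)


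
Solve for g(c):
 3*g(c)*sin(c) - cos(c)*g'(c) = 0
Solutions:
 g(c) = C1/cos(c)^3


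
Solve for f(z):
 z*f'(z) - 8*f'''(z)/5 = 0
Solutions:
 f(z) = C1 + Integral(C2*airyai(5^(1/3)*z/2) + C3*airybi(5^(1/3)*z/2), z)


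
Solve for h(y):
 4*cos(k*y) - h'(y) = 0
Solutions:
 h(y) = C1 + 4*sin(k*y)/k


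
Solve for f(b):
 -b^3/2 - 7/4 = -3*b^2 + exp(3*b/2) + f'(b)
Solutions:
 f(b) = C1 - b^4/8 + b^3 - 7*b/4 - 2*exp(3*b/2)/3


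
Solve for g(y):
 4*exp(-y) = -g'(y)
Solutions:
 g(y) = C1 + 4*exp(-y)


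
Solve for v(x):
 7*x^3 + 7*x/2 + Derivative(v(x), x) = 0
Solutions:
 v(x) = C1 - 7*x^4/4 - 7*x^2/4


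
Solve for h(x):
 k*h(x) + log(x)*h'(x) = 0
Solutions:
 h(x) = C1*exp(-k*li(x))


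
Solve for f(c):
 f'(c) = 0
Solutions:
 f(c) = C1


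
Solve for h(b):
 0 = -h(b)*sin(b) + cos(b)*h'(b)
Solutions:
 h(b) = C1/cos(b)


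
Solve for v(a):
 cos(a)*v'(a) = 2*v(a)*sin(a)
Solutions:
 v(a) = C1/cos(a)^2


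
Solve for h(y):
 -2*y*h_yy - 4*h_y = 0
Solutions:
 h(y) = C1 + C2/y


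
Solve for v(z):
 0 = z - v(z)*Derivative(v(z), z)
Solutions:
 v(z) = -sqrt(C1 + z^2)
 v(z) = sqrt(C1 + z^2)


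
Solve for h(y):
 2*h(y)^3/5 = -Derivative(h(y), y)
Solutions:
 h(y) = -sqrt(10)*sqrt(-1/(C1 - 2*y))/2
 h(y) = sqrt(10)*sqrt(-1/(C1 - 2*y))/2


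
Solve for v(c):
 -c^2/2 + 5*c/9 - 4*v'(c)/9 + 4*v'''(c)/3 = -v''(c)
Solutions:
 v(c) = C1 + C2*exp(c*(-9 + sqrt(273))/24) + C3*exp(-c*(9 + sqrt(273))/24) - 3*c^3/8 - 61*c^2/32 - 981*c/64


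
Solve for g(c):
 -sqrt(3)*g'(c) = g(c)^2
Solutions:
 g(c) = 3/(C1 + sqrt(3)*c)


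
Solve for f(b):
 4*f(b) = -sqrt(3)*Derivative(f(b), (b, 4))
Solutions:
 f(b) = (C1*sin(3^(7/8)*b/3) + C2*cos(3^(7/8)*b/3))*exp(-3^(7/8)*b/3) + (C3*sin(3^(7/8)*b/3) + C4*cos(3^(7/8)*b/3))*exp(3^(7/8)*b/3)


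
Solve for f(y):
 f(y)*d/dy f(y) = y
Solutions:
 f(y) = -sqrt(C1 + y^2)
 f(y) = sqrt(C1 + y^2)


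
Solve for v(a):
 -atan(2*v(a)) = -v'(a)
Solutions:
 Integral(1/atan(2*_y), (_y, v(a))) = C1 + a


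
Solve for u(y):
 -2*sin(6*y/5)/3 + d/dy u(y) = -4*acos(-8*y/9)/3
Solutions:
 u(y) = C1 - 4*y*acos(-8*y/9)/3 - sqrt(81 - 64*y^2)/6 - 5*cos(6*y/5)/9


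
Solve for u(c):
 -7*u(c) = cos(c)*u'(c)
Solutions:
 u(c) = C1*sqrt(sin(c) - 1)*(sin(c)^3 - 3*sin(c)^2 + 3*sin(c) - 1)/(sqrt(sin(c) + 1)*(sin(c)^3 + 3*sin(c)^2 + 3*sin(c) + 1))


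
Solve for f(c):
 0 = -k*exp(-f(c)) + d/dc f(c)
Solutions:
 f(c) = log(C1 + c*k)


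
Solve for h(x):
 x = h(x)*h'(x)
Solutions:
 h(x) = -sqrt(C1 + x^2)
 h(x) = sqrt(C1 + x^2)


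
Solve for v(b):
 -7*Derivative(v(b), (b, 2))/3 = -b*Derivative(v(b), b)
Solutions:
 v(b) = C1 + C2*erfi(sqrt(42)*b/14)


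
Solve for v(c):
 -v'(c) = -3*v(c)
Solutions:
 v(c) = C1*exp(3*c)


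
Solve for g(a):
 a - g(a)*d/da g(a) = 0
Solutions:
 g(a) = -sqrt(C1 + a^2)
 g(a) = sqrt(C1 + a^2)


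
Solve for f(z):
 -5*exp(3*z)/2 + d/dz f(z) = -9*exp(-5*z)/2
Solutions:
 f(z) = C1 + 5*exp(3*z)/6 + 9*exp(-5*z)/10


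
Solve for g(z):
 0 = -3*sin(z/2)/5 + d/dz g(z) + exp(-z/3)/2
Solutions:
 g(z) = C1 - 6*cos(z/2)/5 + 3*exp(-z/3)/2


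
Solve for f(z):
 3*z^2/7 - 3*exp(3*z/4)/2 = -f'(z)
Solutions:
 f(z) = C1 - z^3/7 + 2*exp(3*z/4)


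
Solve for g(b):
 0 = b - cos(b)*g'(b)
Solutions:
 g(b) = C1 + Integral(b/cos(b), b)


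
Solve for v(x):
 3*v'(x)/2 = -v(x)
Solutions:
 v(x) = C1*exp(-2*x/3)


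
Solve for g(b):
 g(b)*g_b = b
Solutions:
 g(b) = -sqrt(C1 + b^2)
 g(b) = sqrt(C1 + b^2)


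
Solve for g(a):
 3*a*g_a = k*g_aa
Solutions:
 g(a) = C1 + C2*erf(sqrt(6)*a*sqrt(-1/k)/2)/sqrt(-1/k)


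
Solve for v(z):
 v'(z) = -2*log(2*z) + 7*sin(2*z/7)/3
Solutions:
 v(z) = C1 - 2*z*log(z) - 2*z*log(2) + 2*z - 49*cos(2*z/7)/6


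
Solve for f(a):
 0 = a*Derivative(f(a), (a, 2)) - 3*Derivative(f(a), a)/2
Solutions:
 f(a) = C1 + C2*a^(5/2)


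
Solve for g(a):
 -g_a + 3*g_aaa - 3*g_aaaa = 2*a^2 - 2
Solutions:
 g(a) = C1 + C2*exp(a*(2*2^(1/3)/(3*sqrt(5) + 7)^(1/3) + 2^(2/3)*(3*sqrt(5) + 7)^(1/3) + 4)/12)*sin(2^(1/3)*sqrt(3)*a*(-2^(1/3)*(3*sqrt(5) + 7)^(1/3) + 2/(3*sqrt(5) + 7)^(1/3))/12) + C3*exp(a*(2*2^(1/3)/(3*sqrt(5) + 7)^(1/3) + 2^(2/3)*(3*sqrt(5) + 7)^(1/3) + 4)/12)*cos(2^(1/3)*sqrt(3)*a*(-2^(1/3)*(3*sqrt(5) + 7)^(1/3) + 2/(3*sqrt(5) + 7)^(1/3))/12) + C4*exp(a*(-2^(2/3)*(3*sqrt(5) + 7)^(1/3) - 2*2^(1/3)/(3*sqrt(5) + 7)^(1/3) + 2)/6) - 2*a^3/3 - 10*a


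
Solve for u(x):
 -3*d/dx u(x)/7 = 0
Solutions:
 u(x) = C1


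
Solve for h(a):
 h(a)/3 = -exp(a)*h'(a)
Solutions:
 h(a) = C1*exp(exp(-a)/3)


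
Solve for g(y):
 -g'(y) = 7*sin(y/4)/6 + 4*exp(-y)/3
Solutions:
 g(y) = C1 + 14*cos(y/4)/3 + 4*exp(-y)/3


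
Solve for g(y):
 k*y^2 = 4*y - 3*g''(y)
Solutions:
 g(y) = C1 + C2*y - k*y^4/36 + 2*y^3/9


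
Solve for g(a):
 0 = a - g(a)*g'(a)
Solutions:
 g(a) = -sqrt(C1 + a^2)
 g(a) = sqrt(C1 + a^2)


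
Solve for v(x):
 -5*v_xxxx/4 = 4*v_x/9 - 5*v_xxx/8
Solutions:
 v(x) = C1 + C2*exp(x*(5*5^(1/3)/(8*sqrt(546) + 187)^(1/3) + 10 + 5^(2/3)*(8*sqrt(546) + 187)^(1/3))/60)*sin(sqrt(3)*5^(1/3)*x*(-5^(1/3)*(8*sqrt(546) + 187)^(1/3) + 5/(8*sqrt(546) + 187)^(1/3))/60) + C3*exp(x*(5*5^(1/3)/(8*sqrt(546) + 187)^(1/3) + 10 + 5^(2/3)*(8*sqrt(546) + 187)^(1/3))/60)*cos(sqrt(3)*5^(1/3)*x*(-5^(1/3)*(8*sqrt(546) + 187)^(1/3) + 5/(8*sqrt(546) + 187)^(1/3))/60) + C4*exp(x*(-5^(2/3)*(8*sqrt(546) + 187)^(1/3) - 5*5^(1/3)/(8*sqrt(546) + 187)^(1/3) + 5)/30)


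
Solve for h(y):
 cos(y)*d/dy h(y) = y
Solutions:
 h(y) = C1 + Integral(y/cos(y), y)


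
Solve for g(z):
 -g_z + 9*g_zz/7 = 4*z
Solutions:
 g(z) = C1 + C2*exp(7*z/9) - 2*z^2 - 36*z/7


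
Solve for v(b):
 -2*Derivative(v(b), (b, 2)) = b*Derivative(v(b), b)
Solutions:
 v(b) = C1 + C2*erf(b/2)


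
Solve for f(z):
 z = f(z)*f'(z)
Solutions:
 f(z) = -sqrt(C1 + z^2)
 f(z) = sqrt(C1 + z^2)


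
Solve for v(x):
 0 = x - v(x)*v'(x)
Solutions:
 v(x) = -sqrt(C1 + x^2)
 v(x) = sqrt(C1 + x^2)


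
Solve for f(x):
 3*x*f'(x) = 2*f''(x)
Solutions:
 f(x) = C1 + C2*erfi(sqrt(3)*x/2)


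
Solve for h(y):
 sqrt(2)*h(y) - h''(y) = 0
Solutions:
 h(y) = C1*exp(-2^(1/4)*y) + C2*exp(2^(1/4)*y)


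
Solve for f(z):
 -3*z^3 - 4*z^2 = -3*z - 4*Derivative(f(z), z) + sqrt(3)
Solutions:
 f(z) = C1 + 3*z^4/16 + z^3/3 - 3*z^2/8 + sqrt(3)*z/4


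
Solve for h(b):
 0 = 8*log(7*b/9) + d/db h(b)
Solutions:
 h(b) = C1 - 8*b*log(b) + b*log(43046721/5764801) + 8*b


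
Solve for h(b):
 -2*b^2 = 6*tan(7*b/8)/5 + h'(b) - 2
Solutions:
 h(b) = C1 - 2*b^3/3 + 2*b + 48*log(cos(7*b/8))/35


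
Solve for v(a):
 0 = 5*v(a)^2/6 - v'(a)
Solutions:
 v(a) = -6/(C1 + 5*a)


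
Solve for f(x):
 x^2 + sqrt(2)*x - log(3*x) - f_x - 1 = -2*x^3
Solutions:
 f(x) = C1 + x^4/2 + x^3/3 + sqrt(2)*x^2/2 - x*log(x) - x*log(3)


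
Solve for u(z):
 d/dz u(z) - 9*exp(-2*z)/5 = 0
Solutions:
 u(z) = C1 - 9*exp(-2*z)/10


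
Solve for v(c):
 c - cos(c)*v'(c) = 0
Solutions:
 v(c) = C1 + Integral(c/cos(c), c)


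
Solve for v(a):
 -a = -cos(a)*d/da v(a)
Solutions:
 v(a) = C1 + Integral(a/cos(a), a)


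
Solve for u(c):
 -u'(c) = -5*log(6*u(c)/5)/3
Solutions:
 3*Integral(1/(-log(_y) - log(6) + log(5)), (_y, u(c)))/5 = C1 - c


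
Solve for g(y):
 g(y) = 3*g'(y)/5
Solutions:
 g(y) = C1*exp(5*y/3)


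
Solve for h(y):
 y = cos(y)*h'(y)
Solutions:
 h(y) = C1 + Integral(y/cos(y), y)


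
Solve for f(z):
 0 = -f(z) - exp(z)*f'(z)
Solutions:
 f(z) = C1*exp(exp(-z))


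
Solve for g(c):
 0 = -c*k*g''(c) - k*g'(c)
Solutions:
 g(c) = C1 + C2*log(c)


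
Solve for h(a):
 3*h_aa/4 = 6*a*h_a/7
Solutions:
 h(a) = C1 + C2*erfi(2*sqrt(7)*a/7)


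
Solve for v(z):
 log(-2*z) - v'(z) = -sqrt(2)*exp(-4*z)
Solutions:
 v(z) = C1 + z*log(-z) + z*(-1 + log(2)) - sqrt(2)*exp(-4*z)/4


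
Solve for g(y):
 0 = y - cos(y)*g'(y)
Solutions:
 g(y) = C1 + Integral(y/cos(y), y)


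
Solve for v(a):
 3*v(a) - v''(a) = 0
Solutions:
 v(a) = C1*exp(-sqrt(3)*a) + C2*exp(sqrt(3)*a)


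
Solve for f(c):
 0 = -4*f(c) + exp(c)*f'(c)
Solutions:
 f(c) = C1*exp(-4*exp(-c))


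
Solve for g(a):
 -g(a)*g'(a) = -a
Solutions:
 g(a) = -sqrt(C1 + a^2)
 g(a) = sqrt(C1 + a^2)


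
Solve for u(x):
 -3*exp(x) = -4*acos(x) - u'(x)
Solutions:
 u(x) = C1 - 4*x*acos(x) + 4*sqrt(1 - x^2) + 3*exp(x)


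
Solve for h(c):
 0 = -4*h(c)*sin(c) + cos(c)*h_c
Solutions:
 h(c) = C1/cos(c)^4


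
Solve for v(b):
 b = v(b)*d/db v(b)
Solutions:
 v(b) = -sqrt(C1 + b^2)
 v(b) = sqrt(C1 + b^2)


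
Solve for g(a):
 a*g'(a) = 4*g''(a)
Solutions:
 g(a) = C1 + C2*erfi(sqrt(2)*a/4)


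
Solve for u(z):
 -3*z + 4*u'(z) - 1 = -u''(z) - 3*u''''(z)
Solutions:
 u(z) = C1 + C4*exp(-z) + 3*z^2/8 + z/16 + (C2*sin(sqrt(39)*z/6) + C3*cos(sqrt(39)*z/6))*exp(z/2)


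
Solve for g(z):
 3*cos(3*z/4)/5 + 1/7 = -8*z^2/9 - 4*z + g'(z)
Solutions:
 g(z) = C1 + 8*z^3/27 + 2*z^2 + z/7 + 4*sin(3*z/4)/5


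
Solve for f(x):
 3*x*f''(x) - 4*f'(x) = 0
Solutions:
 f(x) = C1 + C2*x^(7/3)


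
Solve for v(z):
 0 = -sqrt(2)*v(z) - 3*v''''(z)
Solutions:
 v(z) = (C1*sin(2^(5/8)*3^(3/4)*z/6) + C2*cos(2^(5/8)*3^(3/4)*z/6))*exp(-2^(5/8)*3^(3/4)*z/6) + (C3*sin(2^(5/8)*3^(3/4)*z/6) + C4*cos(2^(5/8)*3^(3/4)*z/6))*exp(2^(5/8)*3^(3/4)*z/6)


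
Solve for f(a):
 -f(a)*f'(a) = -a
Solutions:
 f(a) = -sqrt(C1 + a^2)
 f(a) = sqrt(C1 + a^2)


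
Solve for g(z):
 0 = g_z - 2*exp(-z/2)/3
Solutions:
 g(z) = C1 - 4*exp(-z/2)/3


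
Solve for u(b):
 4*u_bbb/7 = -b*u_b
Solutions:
 u(b) = C1 + Integral(C2*airyai(-14^(1/3)*b/2) + C3*airybi(-14^(1/3)*b/2), b)


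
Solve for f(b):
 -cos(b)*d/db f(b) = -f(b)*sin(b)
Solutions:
 f(b) = C1/cos(b)


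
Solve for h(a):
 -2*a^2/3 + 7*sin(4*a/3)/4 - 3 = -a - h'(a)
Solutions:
 h(a) = C1 + 2*a^3/9 - a^2/2 + 3*a + 21*cos(4*a/3)/16


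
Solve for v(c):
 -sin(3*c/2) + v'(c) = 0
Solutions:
 v(c) = C1 - 2*cos(3*c/2)/3


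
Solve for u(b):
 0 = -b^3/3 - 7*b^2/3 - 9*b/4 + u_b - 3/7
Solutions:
 u(b) = C1 + b^4/12 + 7*b^3/9 + 9*b^2/8 + 3*b/7


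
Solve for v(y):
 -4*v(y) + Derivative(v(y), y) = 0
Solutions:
 v(y) = C1*exp(4*y)


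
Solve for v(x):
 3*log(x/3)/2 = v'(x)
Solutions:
 v(x) = C1 + 3*x*log(x)/2 - 3*x*log(3)/2 - 3*x/2


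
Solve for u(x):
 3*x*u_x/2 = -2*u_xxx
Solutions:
 u(x) = C1 + Integral(C2*airyai(-6^(1/3)*x/2) + C3*airybi(-6^(1/3)*x/2), x)


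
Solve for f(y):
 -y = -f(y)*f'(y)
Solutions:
 f(y) = -sqrt(C1 + y^2)
 f(y) = sqrt(C1 + y^2)


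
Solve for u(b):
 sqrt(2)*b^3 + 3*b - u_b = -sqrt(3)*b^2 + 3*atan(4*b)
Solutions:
 u(b) = C1 + sqrt(2)*b^4/4 + sqrt(3)*b^3/3 + 3*b^2/2 - 3*b*atan(4*b) + 3*log(16*b^2 + 1)/8


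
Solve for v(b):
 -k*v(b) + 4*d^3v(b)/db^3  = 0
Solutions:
 v(b) = C1*exp(2^(1/3)*b*k^(1/3)/2) + C2*exp(2^(1/3)*b*k^(1/3)*(-1 + sqrt(3)*I)/4) + C3*exp(-2^(1/3)*b*k^(1/3)*(1 + sqrt(3)*I)/4)


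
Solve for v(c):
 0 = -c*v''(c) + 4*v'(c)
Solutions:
 v(c) = C1 + C2*c^5


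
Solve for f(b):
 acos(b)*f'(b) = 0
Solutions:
 f(b) = C1


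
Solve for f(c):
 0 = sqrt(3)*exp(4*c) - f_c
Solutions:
 f(c) = C1 + sqrt(3)*exp(4*c)/4


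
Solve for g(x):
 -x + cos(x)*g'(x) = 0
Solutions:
 g(x) = C1 + Integral(x/cos(x), x)


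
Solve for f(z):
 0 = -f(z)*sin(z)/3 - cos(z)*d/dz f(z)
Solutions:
 f(z) = C1*cos(z)^(1/3)


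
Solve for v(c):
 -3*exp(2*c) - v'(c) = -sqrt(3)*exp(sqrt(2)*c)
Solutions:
 v(c) = C1 - 3*exp(2*c)/2 + sqrt(6)*exp(sqrt(2)*c)/2


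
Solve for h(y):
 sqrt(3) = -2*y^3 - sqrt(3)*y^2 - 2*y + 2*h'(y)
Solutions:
 h(y) = C1 + y^4/4 + sqrt(3)*y^3/6 + y^2/2 + sqrt(3)*y/2


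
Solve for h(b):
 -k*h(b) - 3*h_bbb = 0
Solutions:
 h(b) = C1*exp(3^(2/3)*b*(-k)^(1/3)/3) + C2*exp(b*(-k)^(1/3)*(-3^(2/3) + 3*3^(1/6)*I)/6) + C3*exp(-b*(-k)^(1/3)*(3^(2/3) + 3*3^(1/6)*I)/6)


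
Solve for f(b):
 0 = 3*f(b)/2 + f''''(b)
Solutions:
 f(b) = (C1*sin(6^(1/4)*b/2) + C2*cos(6^(1/4)*b/2))*exp(-6^(1/4)*b/2) + (C3*sin(6^(1/4)*b/2) + C4*cos(6^(1/4)*b/2))*exp(6^(1/4)*b/2)


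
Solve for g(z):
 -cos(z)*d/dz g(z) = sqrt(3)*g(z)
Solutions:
 g(z) = C1*(sin(z) - 1)^(sqrt(3)/2)/(sin(z) + 1)^(sqrt(3)/2)


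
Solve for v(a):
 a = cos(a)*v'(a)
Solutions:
 v(a) = C1 + Integral(a/cos(a), a)


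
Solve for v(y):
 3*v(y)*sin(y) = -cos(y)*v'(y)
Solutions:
 v(y) = C1*cos(y)^3


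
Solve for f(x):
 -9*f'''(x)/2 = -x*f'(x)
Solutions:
 f(x) = C1 + Integral(C2*airyai(6^(1/3)*x/3) + C3*airybi(6^(1/3)*x/3), x)


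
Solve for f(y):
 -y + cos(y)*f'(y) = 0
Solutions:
 f(y) = C1 + Integral(y/cos(y), y)


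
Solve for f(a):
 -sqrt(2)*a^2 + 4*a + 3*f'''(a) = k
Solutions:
 f(a) = C1 + C2*a + C3*a^2 + sqrt(2)*a^5/180 - a^4/18 + a^3*k/18


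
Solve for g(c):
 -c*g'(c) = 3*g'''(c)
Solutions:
 g(c) = C1 + Integral(C2*airyai(-3^(2/3)*c/3) + C3*airybi(-3^(2/3)*c/3), c)


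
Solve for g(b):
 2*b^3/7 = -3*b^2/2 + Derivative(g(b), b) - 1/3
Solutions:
 g(b) = C1 + b^4/14 + b^3/2 + b/3


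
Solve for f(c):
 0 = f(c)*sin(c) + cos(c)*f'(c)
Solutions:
 f(c) = C1*cos(c)


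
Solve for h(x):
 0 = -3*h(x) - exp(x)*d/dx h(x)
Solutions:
 h(x) = C1*exp(3*exp(-x))


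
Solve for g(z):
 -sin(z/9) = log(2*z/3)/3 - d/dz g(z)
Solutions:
 g(z) = C1 + z*log(z)/3 - z*log(3)/3 - z/3 + z*log(2)/3 - 9*cos(z/9)


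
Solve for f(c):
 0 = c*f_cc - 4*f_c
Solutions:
 f(c) = C1 + C2*c^5
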